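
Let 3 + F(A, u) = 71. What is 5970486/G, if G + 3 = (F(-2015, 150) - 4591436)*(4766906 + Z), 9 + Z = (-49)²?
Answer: -1990162/7299200739889 ≈ -2.7265e-7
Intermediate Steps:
Z = 2392 (Z = -9 + (-49)² = -9 + 2401 = 2392)
F(A, u) = 68 (F(A, u) = -3 + 71 = 68)
G = -21897602219667 (G = -3 + (68 - 4591436)*(4766906 + 2392) = -3 - 4591368*4769298 = -3 - 21897602219664 = -21897602219667)
5970486/G = 5970486/(-21897602219667) = 5970486*(-1/21897602219667) = -1990162/7299200739889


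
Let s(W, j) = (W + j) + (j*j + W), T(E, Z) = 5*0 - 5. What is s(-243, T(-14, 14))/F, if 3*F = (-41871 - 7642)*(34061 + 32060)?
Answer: 1398/3273849073 ≈ 4.2702e-7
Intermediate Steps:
T(E, Z) = -5 (T(E, Z) = 0 - 5 = -5)
s(W, j) = j + j² + 2*W (s(W, j) = (W + j) + (j² + W) = (W + j) + (W + j²) = j + j² + 2*W)
F = -3273849073/3 (F = ((-41871 - 7642)*(34061 + 32060))/3 = (-49513*66121)/3 = (⅓)*(-3273849073) = -3273849073/3 ≈ -1.0913e+9)
s(-243, T(-14, 14))/F = (-5 + (-5)² + 2*(-243))/(-3273849073/3) = (-5 + 25 - 486)*(-3/3273849073) = -466*(-3/3273849073) = 1398/3273849073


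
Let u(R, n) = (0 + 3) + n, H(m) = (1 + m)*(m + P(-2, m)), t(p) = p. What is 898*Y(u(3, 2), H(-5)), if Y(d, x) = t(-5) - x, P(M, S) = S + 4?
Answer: -26042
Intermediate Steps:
P(M, S) = 4 + S
H(m) = (1 + m)*(4 + 2*m) (H(m) = (1 + m)*(m + (4 + m)) = (1 + m)*(4 + 2*m))
u(R, n) = 3 + n
Y(d, x) = -5 - x
898*Y(u(3, 2), H(-5)) = 898*(-5 - (4 + 2*(-5)**2 + 6*(-5))) = 898*(-5 - (4 + 2*25 - 30)) = 898*(-5 - (4 + 50 - 30)) = 898*(-5 - 1*24) = 898*(-5 - 24) = 898*(-29) = -26042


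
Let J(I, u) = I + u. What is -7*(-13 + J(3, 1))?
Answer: 63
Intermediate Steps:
-7*(-13 + J(3, 1)) = -7*(-13 + (3 + 1)) = -7*(-13 + 4) = -7*(-9) = 63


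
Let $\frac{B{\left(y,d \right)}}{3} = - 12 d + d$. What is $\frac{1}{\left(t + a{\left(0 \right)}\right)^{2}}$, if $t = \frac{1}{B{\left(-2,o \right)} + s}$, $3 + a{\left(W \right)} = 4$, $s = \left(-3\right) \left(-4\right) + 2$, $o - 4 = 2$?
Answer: $\frac{33856}{33489} \approx 1.011$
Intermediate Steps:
$o = 6$ ($o = 4 + 2 = 6$)
$B{\left(y,d \right)} = - 33 d$ ($B{\left(y,d \right)} = 3 \left(- 12 d + d\right) = 3 \left(- 11 d\right) = - 33 d$)
$s = 14$ ($s = 12 + 2 = 14$)
$a{\left(W \right)} = 1$ ($a{\left(W \right)} = -3 + 4 = 1$)
$t = - \frac{1}{184}$ ($t = \frac{1}{\left(-33\right) 6 + 14} = \frac{1}{-198 + 14} = \frac{1}{-184} = - \frac{1}{184} \approx -0.0054348$)
$\frac{1}{\left(t + a{\left(0 \right)}\right)^{2}} = \frac{1}{\left(- \frac{1}{184} + 1\right)^{2}} = \frac{1}{\left(\frac{183}{184}\right)^{2}} = \frac{1}{\frac{33489}{33856}} = \frac{33856}{33489}$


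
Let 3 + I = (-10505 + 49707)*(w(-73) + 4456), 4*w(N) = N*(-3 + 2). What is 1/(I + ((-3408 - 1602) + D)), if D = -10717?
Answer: 2/350767637 ≈ 5.7018e-9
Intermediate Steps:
w(N) = -N/4 (w(N) = (N*(-3 + 2))/4 = (N*(-1))/4 = (-N)/4 = -N/4)
I = 350799091/2 (I = -3 + (-10505 + 49707)*(-1/4*(-73) + 4456) = -3 + 39202*(73/4 + 4456) = -3 + 39202*(17897/4) = -3 + 350799097/2 = 350799091/2 ≈ 1.7540e+8)
1/(I + ((-3408 - 1602) + D)) = 1/(350799091/2 + ((-3408 - 1602) - 10717)) = 1/(350799091/2 + (-5010 - 10717)) = 1/(350799091/2 - 15727) = 1/(350767637/2) = 2/350767637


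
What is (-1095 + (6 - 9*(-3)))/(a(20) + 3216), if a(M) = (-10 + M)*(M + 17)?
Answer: -531/1793 ≈ -0.29615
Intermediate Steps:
a(M) = (-10 + M)*(17 + M)
(-1095 + (6 - 9*(-3)))/(a(20) + 3216) = (-1095 + (6 - 9*(-3)))/((-170 + 20² + 7*20) + 3216) = (-1095 + (6 + 27))/((-170 + 400 + 140) + 3216) = (-1095 + 33)/(370 + 3216) = -1062/3586 = -1062*1/3586 = -531/1793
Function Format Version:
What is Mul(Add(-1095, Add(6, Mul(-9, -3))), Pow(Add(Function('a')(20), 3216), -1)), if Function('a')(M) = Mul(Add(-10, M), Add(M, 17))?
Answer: Rational(-531, 1793) ≈ -0.29615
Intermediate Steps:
Function('a')(M) = Mul(Add(-10, M), Add(17, M))
Mul(Add(-1095, Add(6, Mul(-9, -3))), Pow(Add(Function('a')(20), 3216), -1)) = Mul(Add(-1095, Add(6, Mul(-9, -3))), Pow(Add(Add(-170, Pow(20, 2), Mul(7, 20)), 3216), -1)) = Mul(Add(-1095, Add(6, 27)), Pow(Add(Add(-170, 400, 140), 3216), -1)) = Mul(Add(-1095, 33), Pow(Add(370, 3216), -1)) = Mul(-1062, Pow(3586, -1)) = Mul(-1062, Rational(1, 3586)) = Rational(-531, 1793)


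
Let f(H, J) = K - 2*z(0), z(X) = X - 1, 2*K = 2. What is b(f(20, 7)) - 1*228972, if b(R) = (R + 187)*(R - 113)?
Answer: -249872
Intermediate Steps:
K = 1 (K = (1/2)*2 = 1)
z(X) = -1 + X
f(H, J) = 3 (f(H, J) = 1 - 2*(-1 + 0) = 1 - 2*(-1) = 1 + 2 = 3)
b(R) = (-113 + R)*(187 + R) (b(R) = (187 + R)*(-113 + R) = (-113 + R)*(187 + R))
b(f(20, 7)) - 1*228972 = (-21131 + 3**2 + 74*3) - 1*228972 = (-21131 + 9 + 222) - 228972 = -20900 - 228972 = -249872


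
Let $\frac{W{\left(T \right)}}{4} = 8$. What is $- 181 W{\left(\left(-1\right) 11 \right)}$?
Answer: $-5792$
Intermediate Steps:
$W{\left(T \right)} = 32$ ($W{\left(T \right)} = 4 \cdot 8 = 32$)
$- 181 W{\left(\left(-1\right) 11 \right)} = \left(-181\right) 32 = -5792$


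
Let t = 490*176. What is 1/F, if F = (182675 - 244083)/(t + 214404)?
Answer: -75161/15352 ≈ -4.8958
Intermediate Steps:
t = 86240
F = -15352/75161 (F = (182675 - 244083)/(86240 + 214404) = -61408/300644 = -61408*1/300644 = -15352/75161 ≈ -0.20425)
1/F = 1/(-15352/75161) = -75161/15352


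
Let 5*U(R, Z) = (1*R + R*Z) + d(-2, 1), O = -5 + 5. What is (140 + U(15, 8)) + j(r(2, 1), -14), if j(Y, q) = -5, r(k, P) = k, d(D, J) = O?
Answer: 162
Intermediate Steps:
O = 0
d(D, J) = 0
U(R, Z) = R/5 + R*Z/5 (U(R, Z) = ((1*R + R*Z) + 0)/5 = ((R + R*Z) + 0)/5 = (R + R*Z)/5 = R/5 + R*Z/5)
(140 + U(15, 8)) + j(r(2, 1), -14) = (140 + (⅕)*15*(1 + 8)) - 5 = (140 + (⅕)*15*9) - 5 = (140 + 27) - 5 = 167 - 5 = 162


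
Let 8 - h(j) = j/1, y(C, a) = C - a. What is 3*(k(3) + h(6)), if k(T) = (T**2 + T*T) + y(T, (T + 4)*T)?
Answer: 6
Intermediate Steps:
k(T) = T + 2*T**2 - T*(4 + T) (k(T) = (T**2 + T*T) + (T - (T + 4)*T) = (T**2 + T**2) + (T - (4 + T)*T) = 2*T**2 + (T - T*(4 + T)) = T + 2*T**2 - T*(4 + T))
h(j) = 8 - j (h(j) = 8 - j/1 = 8 - j)
3*(k(3) + h(6)) = 3*(3*(-3 + 3) + (8 - 1*6)) = 3*(3*0 + (8 - 6)) = 3*(0 + 2) = 3*2 = 6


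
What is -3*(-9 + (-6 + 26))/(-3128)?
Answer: 33/3128 ≈ 0.010550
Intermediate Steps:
-3*(-9 + (-6 + 26))/(-3128) = -3*(-9 + 20)*(-1/3128) = -3*11*(-1/3128) = -33*(-1/3128) = 33/3128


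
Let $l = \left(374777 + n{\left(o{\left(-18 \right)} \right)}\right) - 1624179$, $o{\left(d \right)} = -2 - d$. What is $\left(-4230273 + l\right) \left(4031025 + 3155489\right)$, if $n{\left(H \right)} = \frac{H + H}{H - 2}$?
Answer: $- \frac{275658212736426}{7} \approx -3.938 \cdot 10^{13}$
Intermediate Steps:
$n{\left(H \right)} = \frac{2 H}{-2 + H}$
$l = - \frac{8745798}{7}$ ($l = \left(374777 + \frac{2 \left(-2 - -18\right)}{-2 - -16}\right) - 1624179 = \left(374777 + \frac{2 \left(-2 + 18\right)}{-2 + \left(-2 + 18\right)}\right) - 1624179 = \left(374777 + 2 \cdot 16 \frac{1}{-2 + 16}\right) - 1624179 = \left(374777 + 2 \cdot 16 \cdot \frac{1}{14}\right) - 1624179 = \left(374777 + \frac{16}{7}\right) - 1624179 = \frac{2623455}{7} - 1624179 = - \frac{8745798}{7} \approx -1.2494 \cdot 10^{6}$)
$\left(-4230273 + l\right) \left(4031025 + 3155489\right) = \left(-4230273 - \frac{8745798}{7}\right) \left(4031025 + 3155489\right) = \left(- \frac{38357709}{7}\right) 7186514 = - \frac{275658212736426}{7}$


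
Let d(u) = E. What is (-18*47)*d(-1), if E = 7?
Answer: -5922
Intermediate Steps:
d(u) = 7
(-18*47)*d(-1) = -18*47*7 = -846*7 = -5922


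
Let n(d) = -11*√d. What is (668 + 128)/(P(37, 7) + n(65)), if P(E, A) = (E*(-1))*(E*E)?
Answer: -10079947/641429636 + 2189*√65/641429636 ≈ -0.015687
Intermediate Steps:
P(E, A) = -E³ (P(E, A) = (-E)*E² = -E³)
(668 + 128)/(P(37, 7) + n(65)) = (668 + 128)/(-1*37³ - 11*√65) = 796/(-1*50653 - 11*√65) = 796/(-50653 - 11*√65)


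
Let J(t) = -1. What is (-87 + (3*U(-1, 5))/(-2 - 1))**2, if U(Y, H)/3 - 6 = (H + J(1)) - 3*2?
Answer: 9801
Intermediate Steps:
U(Y, H) = -3 + 3*H (U(Y, H) = 18 + 3*((H - 1) - 3*2) = 18 + 3*((-1 + H) - 6) = 18 + 3*(-7 + H) = 18 + (-21 + 3*H) = -3 + 3*H)
(-87 + (3*U(-1, 5))/(-2 - 1))**2 = (-87 + (3*(-3 + 3*5))/(-2 - 1))**2 = (-87 + (3*(-3 + 15))/(-3))**2 = (-87 + (3*12)*(-1/3))**2 = (-87 + 36*(-1/3))**2 = (-87 - 12)**2 = (-99)**2 = 9801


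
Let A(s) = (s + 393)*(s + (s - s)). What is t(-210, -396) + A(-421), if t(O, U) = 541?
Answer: 12329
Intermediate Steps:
A(s) = s*(393 + s) (A(s) = (393 + s)*(s + 0) = (393 + s)*s = s*(393 + s))
t(-210, -396) + A(-421) = 541 - 421*(393 - 421) = 541 - 421*(-28) = 541 + 11788 = 12329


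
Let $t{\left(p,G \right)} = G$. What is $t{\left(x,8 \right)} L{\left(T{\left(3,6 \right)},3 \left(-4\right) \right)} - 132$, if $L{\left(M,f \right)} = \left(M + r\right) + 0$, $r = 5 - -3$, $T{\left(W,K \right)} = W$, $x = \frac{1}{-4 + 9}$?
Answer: $-44$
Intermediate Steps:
$x = \frac{1}{5} \approx 0.2$
$r = 8$ ($r = 5 + 3 = 8$)
$L{\left(M,f \right)} = 8 + M$ ($L{\left(M,f \right)} = \left(M + 8\right) + 0 = \left(8 + M\right) + 0 = 8 + M$)
$t{\left(x,8 \right)} L{\left(T{\left(3,6 \right)},3 \left(-4\right) \right)} - 132 = 8 \left(8 + 3\right) - 132 = 8 \cdot 11 - 132 = 88 - 132 = -44$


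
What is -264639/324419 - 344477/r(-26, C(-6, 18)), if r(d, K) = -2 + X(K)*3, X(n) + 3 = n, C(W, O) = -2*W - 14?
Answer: 111750385000/5515123 ≈ 20263.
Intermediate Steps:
C(W, O) = -14 - 2*W
X(n) = -3 + n
r(d, K) = -11 + 3*K (r(d, K) = -2 + (-3 + K)*3 = -2 + (-9 + 3*K) = -11 + 3*K)
-264639/324419 - 344477/r(-26, C(-6, 18)) = -264639/324419 - 344477/(-11 + 3*(-14 - 2*(-6))) = -264639*1/324419 - 344477/(-11 + 3*(-14 + 12)) = -264639/324419 - 344477/(-11 + 3*(-2)) = -264639/324419 - 344477/(-11 - 6) = -264639/324419 - 344477/(-17) = -264639/324419 - 344477*(-1/17) = -264639/324419 + 344477/17 = 111750385000/5515123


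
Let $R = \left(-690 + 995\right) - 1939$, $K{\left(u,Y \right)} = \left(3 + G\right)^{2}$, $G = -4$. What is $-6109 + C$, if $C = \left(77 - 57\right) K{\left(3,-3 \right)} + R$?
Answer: $-7723$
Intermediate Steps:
$K{\left(u,Y \right)} = 1$ ($K{\left(u,Y \right)} = \left(3 - 4\right)^{2} = \left(-1\right)^{2} = 1$)
$R = -1634$ ($R = 305 - 1939 = -1634$)
$C = -1614$ ($C = \left(77 - 57\right) 1 - 1634 = 20 \cdot 1 - 1634 = 20 - 1634 = -1614$)
$-6109 + C = -6109 - 1614 = -7723$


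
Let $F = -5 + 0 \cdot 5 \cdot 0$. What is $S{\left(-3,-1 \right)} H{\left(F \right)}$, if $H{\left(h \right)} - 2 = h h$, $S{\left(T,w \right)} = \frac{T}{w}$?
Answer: $81$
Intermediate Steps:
$F = -5$ ($F = -5 + 0 \cdot 0 = -5 + 0 = -5$)
$H{\left(h \right)} = 2 + h^{2}$ ($H{\left(h \right)} = 2 + h h = 2 + h^{2}$)
$S{\left(-3,-1 \right)} H{\left(F \right)} = - \frac{3}{-1} \left(2 + \left(-5\right)^{2}\right) = \left(-3\right) \left(-1\right) \left(2 + 25\right) = 3 \cdot 27 = 81$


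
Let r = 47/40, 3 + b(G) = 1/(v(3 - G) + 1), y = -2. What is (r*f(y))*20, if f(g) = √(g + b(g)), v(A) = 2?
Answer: 47*I*√42/6 ≈ 50.766*I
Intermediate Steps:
b(G) = -8/3 (b(G) = -3 + 1/(2 + 1) = -3 + 1/3 = -3 + ⅓ = -8/3)
r = 47/40 (r = 47*(1/40) = 47/40 ≈ 1.1750)
f(g) = √(-8/3 + g) (f(g) = √(g - 8/3) = √(-8/3 + g))
(r*f(y))*20 = (47*(√(-24 + 9*(-2))/3)/40)*20 = (47*(√(-24 - 18)/3)/40)*20 = (47*(√(-42)/3)/40)*20 = (47*((I*√42)/3)/40)*20 = (47*(I*√42/3)/40)*20 = (47*I*√42/120)*20 = 47*I*√42/6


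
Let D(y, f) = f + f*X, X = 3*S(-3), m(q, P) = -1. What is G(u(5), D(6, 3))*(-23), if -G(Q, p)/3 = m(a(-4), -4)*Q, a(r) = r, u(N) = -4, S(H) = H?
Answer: 276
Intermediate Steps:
X = -9 (X = 3*(-3) = -9)
D(y, f) = -8*f (D(y, f) = f + f*(-9) = f - 9*f = -8*f)
G(Q, p) = 3*Q (G(Q, p) = -(-3)*Q = 3*Q)
G(u(5), D(6, 3))*(-23) = (3*(-4))*(-23) = -12*(-23) = 276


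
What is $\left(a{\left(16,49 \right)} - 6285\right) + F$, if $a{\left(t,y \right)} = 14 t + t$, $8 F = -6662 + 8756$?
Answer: $- \frac{23133}{4} \approx -5783.3$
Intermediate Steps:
$F = \frac{1047}{4}$ ($F = \frac{-6662 + 8756}{8} = \frac{1}{8} \cdot 2094 = \frac{1047}{4} \approx 261.75$)
$a{\left(t,y \right)} = 15 t$
$\left(a{\left(16,49 \right)} - 6285\right) + F = \left(15 \cdot 16 - 6285\right) + \frac{1047}{4} = \left(240 - 6285\right) + \frac{1047}{4} = -6045 + \frac{1047}{4} = - \frac{23133}{4}$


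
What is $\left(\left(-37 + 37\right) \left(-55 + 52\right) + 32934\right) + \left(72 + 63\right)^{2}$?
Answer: $51159$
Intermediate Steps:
$\left(\left(-37 + 37\right) \left(-55 + 52\right) + 32934\right) + \left(72 + 63\right)^{2} = \left(0 \left(-3\right) + 32934\right) + 135^{2} = \left(0 + 32934\right) + 18225 = 32934 + 18225 = 51159$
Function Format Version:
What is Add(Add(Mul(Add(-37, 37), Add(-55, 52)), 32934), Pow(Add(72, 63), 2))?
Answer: 51159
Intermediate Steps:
Add(Add(Mul(Add(-37, 37), Add(-55, 52)), 32934), Pow(Add(72, 63), 2)) = Add(Add(Mul(0, -3), 32934), Pow(135, 2)) = Add(Add(0, 32934), 18225) = Add(32934, 18225) = 51159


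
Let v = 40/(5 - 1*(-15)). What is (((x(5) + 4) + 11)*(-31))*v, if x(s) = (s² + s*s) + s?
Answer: -4340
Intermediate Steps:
x(s) = s + 2*s² (x(s) = (s² + s²) + s = 2*s² + s = s + 2*s²)
v = 2 (v = 40/(5 + 15) = 40/20 = 40*(1/20) = 2)
(((x(5) + 4) + 11)*(-31))*v = (((5*(1 + 2*5) + 4) + 11)*(-31))*2 = (((5*(1 + 10) + 4) + 11)*(-31))*2 = (((5*11 + 4) + 11)*(-31))*2 = (((55 + 4) + 11)*(-31))*2 = ((59 + 11)*(-31))*2 = (70*(-31))*2 = -2170*2 = -4340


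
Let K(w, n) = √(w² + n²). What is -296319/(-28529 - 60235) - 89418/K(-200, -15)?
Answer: 98773/29588 - 89418*√1609/8045 ≈ -442.50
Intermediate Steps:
K(w, n) = √(n² + w²)
-296319/(-28529 - 60235) - 89418/K(-200, -15) = -296319/(-28529 - 60235) - 89418/√((-15)² + (-200)²) = -296319/(-88764) - 89418/√(225 + 40000) = -296319*(-1/88764) - 89418*√1609/8045 = 98773/29588 - 89418*√1609/8045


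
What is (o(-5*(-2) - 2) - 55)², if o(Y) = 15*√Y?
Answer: 4825 - 3300*√2 ≈ 158.10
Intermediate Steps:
(o(-5*(-2) - 2) - 55)² = (15*√(-5*(-2) - 2) - 55)² = (15*√(10 - 2) - 55)² = (15*√8 - 55)² = (15*(2*√2) - 55)² = (30*√2 - 55)² = (-55 + 30*√2)²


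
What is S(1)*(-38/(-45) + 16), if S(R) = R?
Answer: 758/45 ≈ 16.844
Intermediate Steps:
S(1)*(-38/(-45) + 16) = 1*(-38/(-45) + 16) = 1*(-38*(-1/45) + 16) = 1*(38/45 + 16) = 1*(758/45) = 758/45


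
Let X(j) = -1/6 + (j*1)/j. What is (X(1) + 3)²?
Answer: 529/36 ≈ 14.694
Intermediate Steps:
X(j) = ⅚ (X(j) = -1*⅙ + j/j = -⅙ + 1 = ⅚)
(X(1) + 3)² = (⅚ + 3)² = (23/6)² = 529/36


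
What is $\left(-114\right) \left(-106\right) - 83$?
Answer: $12001$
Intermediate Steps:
$\left(-114\right) \left(-106\right) - 83 = 12084 - 83 = 12001$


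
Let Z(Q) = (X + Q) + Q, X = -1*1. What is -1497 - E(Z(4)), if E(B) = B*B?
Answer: -1546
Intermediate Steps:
X = -1
Z(Q) = -1 + 2*Q (Z(Q) = (-1 + Q) + Q = -1 + 2*Q)
E(B) = B²
-1497 - E(Z(4)) = -1497 - (-1 + 2*4)² = -1497 - (-1 + 8)² = -1497 - 1*7² = -1497 - 1*49 = -1497 - 49 = -1546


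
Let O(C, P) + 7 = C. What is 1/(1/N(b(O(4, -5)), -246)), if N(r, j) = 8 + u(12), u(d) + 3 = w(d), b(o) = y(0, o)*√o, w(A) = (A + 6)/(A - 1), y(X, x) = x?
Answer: 73/11 ≈ 6.6364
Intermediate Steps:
O(C, P) = -7 + C
w(A) = (6 + A)/(-1 + A)
b(o) = o^(3/2) (b(o) = o*√o = o^(3/2))
u(d) = -3 + (6 + d)/(-1 + d)
N(r, j) = 73/11 (N(r, j) = 8 + (9 - 2*12)/(-1 + 12) = 8 + (9 - 24)/11 = 8 + (1/11)*(-15) = 8 - 15/11 = 73/11)
1/(1/N(b(O(4, -5)), -246)) = 1/(1/(73/11)) = 1/(11/73) = 73/11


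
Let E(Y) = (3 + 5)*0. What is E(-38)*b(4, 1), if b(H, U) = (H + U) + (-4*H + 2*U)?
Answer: 0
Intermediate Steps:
b(H, U) = -3*H + 3*U
E(Y) = 0 (E(Y) = 8*0 = 0)
E(-38)*b(4, 1) = 0*(-3*4 + 3*1) = 0*(-12 + 3) = 0*(-9) = 0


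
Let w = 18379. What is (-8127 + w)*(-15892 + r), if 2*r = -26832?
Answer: -300465616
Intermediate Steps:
r = -13416 (r = (½)*(-26832) = -13416)
(-8127 + w)*(-15892 + r) = (-8127 + 18379)*(-15892 - 13416) = 10252*(-29308) = -300465616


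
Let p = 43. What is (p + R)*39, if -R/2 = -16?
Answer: 2925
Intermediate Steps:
R = 32 (R = -2*(-16) = 32)
(p + R)*39 = (43 + 32)*39 = 75*39 = 2925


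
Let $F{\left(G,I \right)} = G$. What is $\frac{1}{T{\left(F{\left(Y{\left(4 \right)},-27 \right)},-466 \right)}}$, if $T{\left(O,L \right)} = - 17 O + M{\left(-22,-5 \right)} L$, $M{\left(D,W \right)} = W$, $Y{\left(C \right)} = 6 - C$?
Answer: $\frac{1}{2296} \approx 0.00043554$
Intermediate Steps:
$T{\left(O,L \right)} = - 17 O - 5 L$
$\frac{1}{T{\left(F{\left(Y{\left(4 \right)},-27 \right)},-466 \right)}} = \frac{1}{- 17 \left(6 - 4\right) - -2330} = \frac{1}{- 17 \left(6 - 4\right) + 2330} = \frac{1}{\left(-17\right) 2 + 2330} = \frac{1}{-34 + 2330} = \frac{1}{2296}$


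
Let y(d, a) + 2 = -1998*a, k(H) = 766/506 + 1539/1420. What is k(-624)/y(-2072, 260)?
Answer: -933227/186629103320 ≈ -5.0004e-6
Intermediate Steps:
k(H) = 933227/359260 (k(H) = 766*(1/506) + 1539*(1/1420) = 383/253 + 1539/1420 = 933227/359260)
y(d, a) = -2 - 1998*a
k(-624)/y(-2072, 260) = 933227/(359260*(-2 - 1998*260)) = 933227/(359260*(-2 - 519480)) = (933227/359260)/(-519482) = (933227/359260)*(-1/519482) = -933227/186629103320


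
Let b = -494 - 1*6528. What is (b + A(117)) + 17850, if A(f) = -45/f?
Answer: 140759/13 ≈ 10828.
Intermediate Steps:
b = -7022 (b = -494 - 6528 = -7022)
(b + A(117)) + 17850 = (-7022 - 45/117) + 17850 = (-7022 - 45*1/117) + 17850 = (-7022 - 5/13) + 17850 = -91291/13 + 17850 = 140759/13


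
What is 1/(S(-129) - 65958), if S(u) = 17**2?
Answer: -1/65669 ≈ -1.5228e-5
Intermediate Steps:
S(u) = 289
1/(S(-129) - 65958) = 1/(289 - 65958) = 1/(-65669) = -1/65669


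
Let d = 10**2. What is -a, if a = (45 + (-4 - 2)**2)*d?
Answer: -8100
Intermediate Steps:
d = 100
a = 8100 (a = (45 + (-4 - 2)**2)*100 = (45 + (-6)**2)*100 = (45 + 36)*100 = 81*100 = 8100)
-a = -1*8100 = -8100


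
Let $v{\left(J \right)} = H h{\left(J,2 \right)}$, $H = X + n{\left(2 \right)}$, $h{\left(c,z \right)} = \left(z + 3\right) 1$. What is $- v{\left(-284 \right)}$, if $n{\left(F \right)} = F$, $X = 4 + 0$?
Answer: $-30$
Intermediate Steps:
$h{\left(c,z \right)} = 3 + z$ ($h{\left(c,z \right)} = \left(3 + z\right) 1 = 3 + z$)
$X = 4$
$H = 6$ ($H = 4 + 2 = 6$)
$v{\left(J \right)} = 30$ ($v{\left(J \right)} = 6 \left(3 + 2\right) = 6 \cdot 5 = 30$)
$- v{\left(-284 \right)} = \left(-1\right) 30 = -30$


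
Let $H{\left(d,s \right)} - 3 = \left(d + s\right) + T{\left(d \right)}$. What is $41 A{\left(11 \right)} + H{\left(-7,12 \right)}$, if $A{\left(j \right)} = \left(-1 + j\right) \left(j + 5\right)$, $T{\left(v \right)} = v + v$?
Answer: $6554$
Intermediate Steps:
$T{\left(v \right)} = 2 v$
$H{\left(d,s \right)} = 3 + s + 3 d$ ($H{\left(d,s \right)} = 3 + \left(\left(d + s\right) + 2 d\right) = 3 + \left(s + 3 d\right) = 3 + s + 3 d$)
$A{\left(j \right)} = \left(-1 + j\right) \left(5 + j\right)$
$41 A{\left(11 \right)} + H{\left(-7,12 \right)} = 41 \left(-5 + 11^{2} + 4 \cdot 11\right) + \left(3 + 12 + 3 \left(-7\right)\right) = 41 \left(-5 + 121 + 44\right) + \left(3 + 12 - 21\right) = 41 \cdot 160 - 6 = 6560 - 6 = 6554$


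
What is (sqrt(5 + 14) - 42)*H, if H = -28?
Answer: 1176 - 28*sqrt(19) ≈ 1054.0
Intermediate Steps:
(sqrt(5 + 14) - 42)*H = (sqrt(5 + 14) - 42)*(-28) = (sqrt(19) - 42)*(-28) = (-42 + sqrt(19))*(-28) = 1176 - 28*sqrt(19)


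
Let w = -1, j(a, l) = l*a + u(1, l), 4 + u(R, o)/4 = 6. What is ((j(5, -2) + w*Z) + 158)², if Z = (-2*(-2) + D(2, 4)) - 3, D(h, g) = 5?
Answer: 22500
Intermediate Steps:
u(R, o) = 8 (u(R, o) = -16 + 4*6 = -16 + 24 = 8)
j(a, l) = 8 + a*l (j(a, l) = l*a + 8 = a*l + 8 = 8 + a*l)
Z = 6 (Z = (-2*(-2) + 5) - 3 = (4 + 5) - 3 = 9 - 3 = 6)
((j(5, -2) + w*Z) + 158)² = (((8 + 5*(-2)) - 1*6) + 158)² = (((8 - 10) - 6) + 158)² = ((-2 - 6) + 158)² = (-8 + 158)² = 150² = 22500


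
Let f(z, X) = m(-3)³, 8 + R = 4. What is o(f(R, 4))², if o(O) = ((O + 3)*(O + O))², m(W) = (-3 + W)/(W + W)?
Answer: 4096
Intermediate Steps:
R = -4 (R = -8 + 4 = -4)
m(W) = (-3 + W)/(2*W) (m(W) = (-3 + W)/((2*W)) = (-3 + W)*(1/(2*W)) = (-3 + W)/(2*W))
f(z, X) = 1 (f(z, X) = ((½)*(-3 - 3)/(-3))³ = ((½)*(-⅓)*(-6))³ = 1³ = 1)
o(O) = 4*O²*(3 + O)² (o(O) = ((3 + O)*(2*O))² = (2*O*(3 + O))² = 4*O²*(3 + O)²)
o(f(R, 4))² = (4*1²*(3 + 1)²)² = (4*1*4²)² = (4*1*16)² = 64² = 4096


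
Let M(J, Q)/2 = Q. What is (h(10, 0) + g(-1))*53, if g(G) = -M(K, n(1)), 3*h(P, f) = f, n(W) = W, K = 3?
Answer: -106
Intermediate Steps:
M(J, Q) = 2*Q
h(P, f) = f/3
g(G) = -2
(h(10, 0) + g(-1))*53 = ((⅓)*0 - 2)*53 = (0 - 2)*53 = -2*53 = -106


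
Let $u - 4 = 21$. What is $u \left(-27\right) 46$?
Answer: $-31050$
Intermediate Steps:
$u = 25$ ($u = 4 + 21 = 25$)
$u \left(-27\right) 46 = 25 \left(-27\right) 46 = \left(-675\right) 46 = -31050$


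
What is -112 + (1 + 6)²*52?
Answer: 2436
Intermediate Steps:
-112 + (1 + 6)²*52 = -112 + 7²*52 = -112 + 49*52 = -112 + 2548 = 2436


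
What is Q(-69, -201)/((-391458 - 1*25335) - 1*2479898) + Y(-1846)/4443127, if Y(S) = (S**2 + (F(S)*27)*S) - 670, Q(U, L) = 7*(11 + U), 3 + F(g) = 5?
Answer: 1368887092672/1838623713251 ≈ 0.74452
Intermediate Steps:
F(g) = 2 (F(g) = -3 + 5 = 2)
Q(U, L) = 77 + 7*U
Y(S) = -670 + S**2 + 54*S (Y(S) = (S**2 + (2*27)*S) - 670 = (S**2 + 54*S) - 670 = -670 + S**2 + 54*S)
Q(-69, -201)/((-391458 - 1*25335) - 1*2479898) + Y(-1846)/4443127 = (77 + 7*(-69))/((-391458 - 1*25335) - 1*2479898) + (-670 + (-1846)**2 + 54*(-1846))/4443127 = (77 - 483)/((-391458 - 25335) - 2479898) + (-670 + 3407716 - 99684)*(1/4443127) = -406/(-416793 - 2479898) + 3307362*(1/4443127) = -406/(-2896691) + 3307362/4443127 = -406*(-1/2896691) + 3307362/4443127 = 58/413813 + 3307362/4443127 = 1368887092672/1838623713251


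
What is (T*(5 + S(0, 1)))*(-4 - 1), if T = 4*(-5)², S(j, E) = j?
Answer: -2500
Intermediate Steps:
T = 100 (T = 4*25 = 100)
(T*(5 + S(0, 1)))*(-4 - 1) = (100*(5 + 0))*(-4 - 1) = (100*5)*(-5) = 500*(-5) = -2500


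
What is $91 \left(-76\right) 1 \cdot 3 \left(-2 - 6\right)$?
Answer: $165984$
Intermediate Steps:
$91 \left(-76\right) 1 \cdot 3 \left(-2 - 6\right) = - 6916 \cdot 3 \left(-8\right) = \left(-6916\right) \left(-24\right) = 165984$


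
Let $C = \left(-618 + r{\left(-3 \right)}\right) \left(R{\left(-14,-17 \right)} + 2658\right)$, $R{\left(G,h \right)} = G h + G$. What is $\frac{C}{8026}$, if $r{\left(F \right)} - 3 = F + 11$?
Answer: $- \frac{874687}{4013} \approx -217.96$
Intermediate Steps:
$r{\left(F \right)} = 14 + F$ ($r{\left(F \right)} = 3 + \left(F + 11\right) = 3 + \left(11 + F\right) = 14 + F$)
$R{\left(G,h \right)} = G + G h$
$C = -1749374$ ($C = \left(-618 + \left(14 - 3\right)\right) \left(- 14 \left(1 - 17\right) + 2658\right) = \left(-618 + 11\right) \left(\left(-14\right) \left(-16\right) + 2658\right) = - 607 \left(224 + 2658\right) = \left(-607\right) 2882 = -1749374$)
$\frac{C}{8026} = - \frac{1749374}{8026} = \left(-1749374\right) \frac{1}{8026} = - \frac{874687}{4013}$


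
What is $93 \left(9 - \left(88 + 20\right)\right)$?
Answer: $-9207$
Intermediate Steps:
$93 \left(9 - \left(88 + 20\right)\right) = 93 \left(9 - 108\right) = 93 \left(-99\right) = -9207$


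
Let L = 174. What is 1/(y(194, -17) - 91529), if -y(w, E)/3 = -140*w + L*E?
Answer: -1/1175 ≈ -0.00085106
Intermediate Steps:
y(w, E) = -522*E + 420*w (y(w, E) = -3*(-140*w + 174*E) = -522*E + 420*w)
1/(y(194, -17) - 91529) = 1/((-522*(-17) + 420*194) - 91529) = 1/((8874 + 81480) - 91529) = 1/(90354 - 91529) = 1/(-1175) = -1/1175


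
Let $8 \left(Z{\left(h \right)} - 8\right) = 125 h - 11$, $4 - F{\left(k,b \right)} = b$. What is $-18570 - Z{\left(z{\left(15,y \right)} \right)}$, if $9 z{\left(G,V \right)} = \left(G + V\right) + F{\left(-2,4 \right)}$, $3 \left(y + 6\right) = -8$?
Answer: $- \frac{2007463}{108} \approx -18588.0$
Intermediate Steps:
$F{\left(k,b \right)} = 4 - b$
$y = - \frac{26}{3}$ ($y = -6 + \frac{1}{3} \left(-8\right) = -6 - \frac{8}{3} = - \frac{26}{3} \approx -8.6667$)
$z{\left(G,V \right)} = \frac{G}{9} + \frac{V}{9}$ ($z{\left(G,V \right)} = \frac{\left(G + V\right) + \left(4 - 4\right)}{9} = \frac{\left(G + V\right) + 0}{9} = \frac{G + V}{9} = \frac{G}{9} + \frac{V}{9}$)
$Z{\left(h \right)} = \frac{53}{8} + \frac{125 h}{8}$ ($Z{\left(h \right)} = 8 + \frac{125 h - 11}{8} = 8 + \frac{-11 + 125 h}{8} = 8 + \left(- \frac{11}{8} + \frac{125 h}{8}\right) = \frac{53}{8} + \frac{125 h}{8}$)
$-18570 - Z{\left(z{\left(15,y \right)} \right)} = -18570 - \left(\frac{53}{8} + \frac{125 \left(\frac{1}{9} \cdot 15 + \frac{1}{9} \left(- \frac{26}{3}\right)\right)}{8}\right) = -18570 - \left(\frac{53}{8} + \frac{125 \left(\frac{5}{3} - \frac{26}{27}\right)}{8}\right) = -18570 - \left(\frac{53}{8} + \frac{125}{8} \cdot \frac{19}{27}\right) = -18570 - \left(\frac{53}{8} + \frac{2375}{216}\right) = -18570 - \frac{1903}{108} = - \frac{2007463}{108}$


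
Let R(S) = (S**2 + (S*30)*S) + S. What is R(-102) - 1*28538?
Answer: 293884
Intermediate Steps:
R(S) = S + 31*S**2 (R(S) = (S**2 + (30*S)*S) + S = (S**2 + 30*S**2) + S = 31*S**2 + S = S + 31*S**2)
R(-102) - 1*28538 = -102*(1 + 31*(-102)) - 1*28538 = -102*(1 - 3162) - 28538 = -102*(-3161) - 28538 = 322422 - 28538 = 293884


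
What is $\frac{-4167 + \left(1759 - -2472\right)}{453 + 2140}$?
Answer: $\frac{64}{2593} \approx 0.024682$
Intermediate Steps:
$\frac{-4167 + \left(1759 - -2472\right)}{453 + 2140} = \frac{-4167 + \left(1759 + 2472\right)}{2593} = \left(-4167 + 4231\right) \frac{1}{2593} = 64 \cdot \frac{1}{2593} = \frac{64}{2593}$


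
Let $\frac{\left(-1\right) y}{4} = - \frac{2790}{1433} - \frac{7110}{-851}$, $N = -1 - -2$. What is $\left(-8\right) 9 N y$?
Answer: $\frac{2250529920}{1219483} \approx 1845.5$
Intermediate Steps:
$N = 1$ ($N = -1 + 2 = 1$)
$y = - \frac{31257360}{1219483}$ ($y = - 4 \left(- \frac{2790}{1433} - \frac{7110}{-851}\right) = - 4 \left(\left(-2790\right) \frac{1}{1433} - - \frac{7110}{851}\right) = - 4 \left(- \frac{2790}{1433} + \frac{7110}{851}\right) = \left(-4\right) \frac{7814340}{1219483} = - \frac{31257360}{1219483} \approx -25.632$)
$\left(-8\right) 9 N y = \left(-8\right) 9 \cdot 1 \left(- \frac{31257360}{1219483}\right) = \left(-72\right) 1 \left(- \frac{31257360}{1219483}\right) = \left(-72\right) \left(- \frac{31257360}{1219483}\right) = \frac{2250529920}{1219483}$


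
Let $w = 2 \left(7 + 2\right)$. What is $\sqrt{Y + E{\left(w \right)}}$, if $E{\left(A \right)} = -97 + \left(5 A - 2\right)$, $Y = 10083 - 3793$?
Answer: $\sqrt{6281} \approx 79.253$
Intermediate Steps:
$w = 18$ ($w = 2 \cdot 9 = 18$)
$Y = 6290$
$E{\left(A \right)} = -99 + 5 A$ ($E{\left(A \right)} = -97 + \left(-2 + 5 A\right) = -99 + 5 A$)
$\sqrt{Y + E{\left(w \right)}} = \sqrt{6290 + \left(-99 + 5 \cdot 18\right)} = \sqrt{6290 + \left(-99 + 90\right)} = \sqrt{6290 - 9} = \sqrt{6281}$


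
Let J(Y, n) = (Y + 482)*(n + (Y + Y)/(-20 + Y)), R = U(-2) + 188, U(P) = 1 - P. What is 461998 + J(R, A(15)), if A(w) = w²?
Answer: 105152419/171 ≈ 6.1493e+5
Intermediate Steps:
R = 191 (R = (1 - 1*(-2)) + 188 = (1 + 2) + 188 = 3 + 188 = 191)
J(Y, n) = (482 + Y)*(n + 2*Y/(-20 + Y)) (J(Y, n) = (482 + Y)*(n + (2*Y)/(-20 + Y)) = (482 + Y)*(n + 2*Y/(-20 + Y)))
461998 + J(R, A(15)) = 461998 + (-9640*15² + 2*191² + 964*191 + 15²*191² + 462*191*15²)/(-20 + 191) = 461998 + (-9640*225 + 2*36481 + 184124 + 225*36481 + 462*191*225)/171 = 461998 + (-2169000 + 72962 + 184124 + 8208225 + 19854450)/171 = 461998 + (1/171)*26150761 = 461998 + 26150761/171 = 105152419/171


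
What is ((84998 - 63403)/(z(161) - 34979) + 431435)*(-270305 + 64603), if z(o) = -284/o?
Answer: -499814018981045020/5631903 ≈ -8.8747e+10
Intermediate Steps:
((84998 - 63403)/(z(161) - 34979) + 431435)*(-270305 + 64603) = ((84998 - 63403)/(-284/161 - 34979) + 431435)*(-270305 + 64603) = (21595/(-284*1/161 - 34979) + 431435)*(-205702) = (21595/(-284/161 - 34979) + 431435)*(-205702) = (21595/(-5631903/161) + 431435)*(-205702) = (21595*(-161/5631903) + 431435)*(-205702) = (-3476795/5631903 + 431435)*(-205702) = (2429796594010/5631903)*(-205702) = -499814018981045020/5631903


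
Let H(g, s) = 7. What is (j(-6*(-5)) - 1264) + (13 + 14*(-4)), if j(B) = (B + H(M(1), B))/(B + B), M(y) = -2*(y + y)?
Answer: -78383/60 ≈ -1306.4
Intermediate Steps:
M(y) = -4*y
j(B) = (7 + B)/(2*B) (j(B) = (B + 7)/(B + B) = (7 + B)/((2*B)) = (7 + B)*(1/(2*B)) = (7 + B)/(2*B))
(j(-6*(-5)) - 1264) + (13 + 14*(-4)) = ((7 - 6*(-5))/(2*((-6*(-5)))) - 1264) + (13 + 14*(-4)) = ((1/2)*(7 + 30)/30 - 1264) + (13 - 56) = ((1/2)*(1/30)*37 - 1264) - 43 = (37/60 - 1264) - 43 = -75803/60 - 43 = -78383/60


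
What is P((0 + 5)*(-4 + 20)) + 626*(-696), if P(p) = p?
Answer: -435616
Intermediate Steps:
P((0 + 5)*(-4 + 20)) + 626*(-696) = (0 + 5)*(-4 + 20) + 626*(-696) = 5*16 - 435696 = 80 - 435696 = -435616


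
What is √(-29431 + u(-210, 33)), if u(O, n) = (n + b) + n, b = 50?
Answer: I*√29315 ≈ 171.22*I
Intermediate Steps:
u(O, n) = 50 + 2*n (u(O, n) = (n + 50) + n = (50 + n) + n = 50 + 2*n)
√(-29431 + u(-210, 33)) = √(-29431 + (50 + 2*33)) = √(-29431 + (50 + 66)) = √(-29431 + 116) = √(-29315) = I*√29315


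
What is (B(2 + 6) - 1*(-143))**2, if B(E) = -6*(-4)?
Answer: 27889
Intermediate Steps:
B(E) = 24
(B(2 + 6) - 1*(-143))**2 = (24 - 1*(-143))**2 = (24 + 143)**2 = 167**2 = 27889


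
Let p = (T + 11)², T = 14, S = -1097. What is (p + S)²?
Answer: 222784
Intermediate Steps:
p = 625 (p = (14 + 11)² = 25² = 625)
(p + S)² = (625 - 1097)² = (-472)² = 222784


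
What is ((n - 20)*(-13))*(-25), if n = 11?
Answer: -2925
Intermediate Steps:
((n - 20)*(-13))*(-25) = ((11 - 20)*(-13))*(-25) = -9*(-13)*(-25) = 117*(-25) = -2925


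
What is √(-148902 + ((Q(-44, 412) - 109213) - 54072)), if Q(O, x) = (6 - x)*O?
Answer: I*√294323 ≈ 542.52*I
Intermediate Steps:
Q(O, x) = O*(6 - x)
√(-148902 + ((Q(-44, 412) - 109213) - 54072)) = √(-148902 + ((-44*(6 - 1*412) - 109213) - 54072)) = √(-148902 + ((-44*(6 - 412) - 109213) - 54072)) = √(-148902 + ((-44*(-406) - 109213) - 54072)) = √(-148902 + ((17864 - 109213) - 54072)) = √(-148902 + (-91349 - 54072)) = √(-148902 - 145421) = √(-294323) = I*√294323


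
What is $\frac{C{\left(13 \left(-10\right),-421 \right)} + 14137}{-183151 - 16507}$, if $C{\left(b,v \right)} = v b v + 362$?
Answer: $\frac{23026831}{199658} \approx 115.33$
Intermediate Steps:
$C{\left(b,v \right)} = 362 + b v^{2}$ ($C{\left(b,v \right)} = b v v + 362 = b v^{2} + 362 = 362 + b v^{2}$)
$\frac{C{\left(13 \left(-10\right),-421 \right)} + 14137}{-183151 - 16507} = \frac{\left(362 + 13 \left(-10\right) \left(-421\right)^{2}\right) + 14137}{-183151 - 16507} = \frac{\left(362 - 23041330\right) + 14137}{-199658} = \left(\left(362 - 23041330\right) + 14137\right) \left(- \frac{1}{199658}\right) = \left(-23040968 + 14137\right) \left(- \frac{1}{199658}\right) = \left(-23026831\right) \left(- \frac{1}{199658}\right) = \frac{23026831}{199658}$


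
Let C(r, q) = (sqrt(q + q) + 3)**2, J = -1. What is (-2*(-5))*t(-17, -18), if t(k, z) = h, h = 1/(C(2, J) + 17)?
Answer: 10/27 - 5*I*sqrt(2)/54 ≈ 0.37037 - 0.13095*I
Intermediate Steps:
C(r, q) = (3 + sqrt(2)*sqrt(q))**2 (C(r, q) = (sqrt(2*q) + 3)**2 = (sqrt(2)*sqrt(q) + 3)**2 = (3 + sqrt(2)*sqrt(q))**2)
h = 1/(17 + (3 + I*sqrt(2))**2) (h = 1/((3 + sqrt(2)*sqrt(-1))**2 + 17) = 1/((3 + sqrt(2)*I)**2 + 17) = 1/((3 + I*sqrt(2))**2 + 17) = 1/(17 + (3 + I*sqrt(2))**2) ≈ 0.037037 - 0.013095*I)
t(k, z) = 1/27 - I*sqrt(2)/108
(-2*(-5))*t(-17, -18) = (-2*(-5))*(1/27 - I*sqrt(2)/108) = 10*(1/27 - I*sqrt(2)/108) = 10/27 - 5*I*sqrt(2)/54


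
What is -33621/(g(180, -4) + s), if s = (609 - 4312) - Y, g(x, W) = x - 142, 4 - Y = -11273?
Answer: 33621/14942 ≈ 2.2501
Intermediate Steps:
Y = 11277 (Y = 4 - 1*(-11273) = 4 + 11273 = 11277)
g(x, W) = -142 + x
s = -14980 (s = (609 - 4312) - 1*11277 = -3703 - 11277 = -14980)
-33621/(g(180, -4) + s) = -33621/((-142 + 180) - 14980) = -33621/(38 - 14980) = -33621/(-14942) = -33621*(-1/14942) = 33621/14942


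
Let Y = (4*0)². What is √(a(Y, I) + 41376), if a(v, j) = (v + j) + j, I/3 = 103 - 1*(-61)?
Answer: 2*√10590 ≈ 205.82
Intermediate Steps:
I = 492 (I = 3*(103 - 1*(-61)) = 3*(103 + 61) = 3*164 = 492)
Y = 0 (Y = 0² = 0)
a(v, j) = v + 2*j (a(v, j) = (j + v) + j = v + 2*j)
√(a(Y, I) + 41376) = √((0 + 2*492) + 41376) = √((0 + 984) + 41376) = √(984 + 41376) = √42360 = 2*√10590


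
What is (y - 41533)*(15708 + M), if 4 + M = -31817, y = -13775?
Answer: 891177804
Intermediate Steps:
M = -31821 (M = -4 - 31817 = -31821)
(y - 41533)*(15708 + M) = (-13775 - 41533)*(15708 - 31821) = -55308*(-16113) = 891177804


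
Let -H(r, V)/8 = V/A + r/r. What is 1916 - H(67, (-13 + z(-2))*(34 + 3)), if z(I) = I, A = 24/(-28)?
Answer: 7104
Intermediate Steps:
A = -6/7 (A = 24*(-1/28) = -6/7 ≈ -0.85714)
H(r, V) = -8 + 28*V/3 (H(r, V) = -8*(V/(-6/7) + r/r) = -8*(V*(-7/6) + 1) = -8*(-7*V/6 + 1) = -8*(1 - 7*V/6) = -8 + 28*V/3)
1916 - H(67, (-13 + z(-2))*(34 + 3)) = 1916 - (-8 + 28*((-13 - 2)*(34 + 3))/3) = 1916 - (-8 + 28*(-15*37)/3) = 1916 - (-8 + (28/3)*(-555)) = 1916 - (-8 - 5180) = 1916 - 1*(-5188) = 1916 + 5188 = 7104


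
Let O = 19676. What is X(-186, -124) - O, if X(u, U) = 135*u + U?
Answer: -44910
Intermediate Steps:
X(u, U) = U + 135*u
X(-186, -124) - O = (-124 + 135*(-186)) - 1*19676 = (-124 - 25110) - 19676 = -25234 - 19676 = -44910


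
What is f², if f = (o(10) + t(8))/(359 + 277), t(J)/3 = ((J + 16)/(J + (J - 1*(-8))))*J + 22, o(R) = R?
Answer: 625/25281 ≈ 0.024722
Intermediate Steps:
t(J) = 66 + 3*J*(16 + J)/(8 + 2*J) (t(J) = 3*(((J + 16)/(J + (J - 1*(-8))))*J + 22) = 3*(((16 + J)/(J + (J + 8)))*J + 22) = 3*(((16 + J)/(J + (8 + J)))*J + 22) = 3*(((16 + J)/(8 + 2*J))*J + 22) = 3*(J*(16 + J)/(8 + 2*J) + 22) = 3*(22 + J*(16 + J)/(8 + 2*J)) = 66 + 3*J*(16 + J)/(8 + 2*J))
f = 25/159 (f = (10 + 3*(176 + 8² + 60*8)/(2*(4 + 8)))/(359 + 277) = (10 + (3/2)*(176 + 64 + 480)/12)/636 = (10 + (3/2)*(1/12)*720)*(1/636) = (10 + 90)*(1/636) = 100*(1/636) = 25/159 ≈ 0.15723)
f² = (25/159)² = 625/25281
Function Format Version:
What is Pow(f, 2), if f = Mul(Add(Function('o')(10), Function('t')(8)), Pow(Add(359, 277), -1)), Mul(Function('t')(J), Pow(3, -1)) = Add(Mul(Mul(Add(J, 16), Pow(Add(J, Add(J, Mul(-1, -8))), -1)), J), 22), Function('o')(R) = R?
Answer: Rational(625, 25281) ≈ 0.024722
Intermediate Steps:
Function('t')(J) = Add(66, Mul(3, J, Pow(Add(8, Mul(2, J)), -1), Add(16, J))) (Function('t')(J) = Mul(3, Add(Mul(Mul(Add(J, 16), Pow(Add(J, Add(J, Mul(-1, -8))), -1)), J), 22)) = Mul(3, Add(Mul(Mul(Add(16, J), Pow(Add(J, Add(J, 8)), -1)), J), 22)) = Mul(3, Add(Mul(Mul(Add(16, J), Pow(Add(J, Add(8, J)), -1)), J), 22)) = Mul(3, Add(Mul(Mul(Add(16, J), Pow(Add(8, Mul(2, J)), -1)), J), 22)) = Mul(3, Add(Mul(Mul(Pow(Add(8, Mul(2, J)), -1), Add(16, J)), J), 22)) = Mul(3, Add(Mul(J, Pow(Add(8, Mul(2, J)), -1), Add(16, J)), 22)) = Mul(3, Add(22, Mul(J, Pow(Add(8, Mul(2, J)), -1), Add(16, J)))) = Add(66, Mul(3, J, Pow(Add(8, Mul(2, J)), -1), Add(16, J))))
f = Rational(25, 159) (f = Mul(Add(10, Mul(Rational(3, 2), Pow(Add(4, 8), -1), Add(176, Pow(8, 2), Mul(60, 8)))), Pow(Add(359, 277), -1)) = Mul(Add(10, Mul(Rational(3, 2), Pow(12, -1), Add(176, 64, 480))), Pow(636, -1)) = Mul(Add(10, Mul(Rational(3, 2), Rational(1, 12), 720)), Rational(1, 636)) = Mul(Add(10, 90), Rational(1, 636)) = Mul(100, Rational(1, 636)) = Rational(25, 159) ≈ 0.15723)
Pow(f, 2) = Pow(Rational(25, 159), 2) = Rational(625, 25281)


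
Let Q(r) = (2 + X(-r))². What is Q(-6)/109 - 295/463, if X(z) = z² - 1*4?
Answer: 503073/50467 ≈ 9.9684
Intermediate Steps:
X(z) = -4 + z² (X(z) = z² - 4 = -4 + z²)
Q(r) = (-2 + r²)² (Q(r) = (2 + (-4 + (-r)²))² = (2 + (-4 + r²))² = (-2 + r²)²)
Q(-6)/109 - 295/463 = (-2 + (-6)²)²/109 - 295/463 = (-2 + 36)²*(1/109) - 295*1/463 = 34²*(1/109) - 295/463 = 1156*(1/109) - 295/463 = 1156/109 - 295/463 = 503073/50467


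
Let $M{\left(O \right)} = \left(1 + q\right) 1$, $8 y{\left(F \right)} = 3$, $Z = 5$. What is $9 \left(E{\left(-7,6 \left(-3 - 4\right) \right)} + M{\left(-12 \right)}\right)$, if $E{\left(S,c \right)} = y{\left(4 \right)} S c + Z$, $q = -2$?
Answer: $\frac{4113}{4} \approx 1028.3$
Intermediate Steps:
$y{\left(F \right)} = \frac{3}{8}$ ($y{\left(F \right)} = \frac{1}{8} \cdot 3 = \frac{3}{8}$)
$E{\left(S,c \right)} = 5 + \frac{3 S c}{8}$ ($E{\left(S,c \right)} = \frac{3 S}{8} c + 5 = \frac{3 S c}{8} + 5 = 5 + \frac{3 S c}{8}$)
$M{\left(O \right)} = -1$ ($M{\left(O \right)} = \left(1 - 2\right) 1 = \left(-1\right) 1 = -1$)
$9 \left(E{\left(-7,6 \left(-3 - 4\right) \right)} + M{\left(-12 \right)}\right) = 9 \left(\left(5 + \frac{3}{8} \left(-7\right) 6 \left(-3 - 4\right)\right) - 1\right) = 9 \left(\left(5 + \frac{3}{8} \left(-7\right) 6 \left(-7\right)\right) - 1\right) = 9 \left(\left(5 + \frac{3}{8} \left(-7\right) \left(-42\right)\right) - 1\right) = 9 \left(\left(5 + \frac{441}{4}\right) - 1\right) = 9 \left(\frac{461}{4} - 1\right) = 9 \cdot \frac{457}{4} = \frac{4113}{4}$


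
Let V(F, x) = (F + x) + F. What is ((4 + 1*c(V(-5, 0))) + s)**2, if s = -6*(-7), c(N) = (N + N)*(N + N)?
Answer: 198916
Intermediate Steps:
V(F, x) = x + 2*F
c(N) = 4*N**2 (c(N) = (2*N)*(2*N) = 4*N**2)
s = 42
((4 + 1*c(V(-5, 0))) + s)**2 = ((4 + 1*(4*(0 + 2*(-5))**2)) + 42)**2 = ((4 + 1*(4*(0 - 10)**2)) + 42)**2 = ((4 + 1*(4*(-10)**2)) + 42)**2 = ((4 + 1*(4*100)) + 42)**2 = ((4 + 1*400) + 42)**2 = ((4 + 400) + 42)**2 = (404 + 42)**2 = 446**2 = 198916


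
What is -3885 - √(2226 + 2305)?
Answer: -3885 - √4531 ≈ -3952.3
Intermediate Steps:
-3885 - √(2226 + 2305) = -3885 - √4531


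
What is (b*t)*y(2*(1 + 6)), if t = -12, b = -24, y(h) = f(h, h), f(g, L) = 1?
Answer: 288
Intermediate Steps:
y(h) = 1
(b*t)*y(2*(1 + 6)) = -24*(-12)*1 = 288*1 = 288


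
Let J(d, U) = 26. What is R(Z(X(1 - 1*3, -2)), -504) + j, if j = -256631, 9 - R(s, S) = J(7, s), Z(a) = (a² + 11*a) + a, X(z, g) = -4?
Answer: -256648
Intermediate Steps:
Z(a) = a² + 12*a
R(s, S) = -17 (R(s, S) = 9 - 1*26 = 9 - 26 = -17)
R(Z(X(1 - 1*3, -2)), -504) + j = -17 - 256631 = -256648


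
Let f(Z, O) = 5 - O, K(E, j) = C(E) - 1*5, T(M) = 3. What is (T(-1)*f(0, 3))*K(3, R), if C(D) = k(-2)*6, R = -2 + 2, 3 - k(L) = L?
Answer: 150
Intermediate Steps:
k(L) = 3 - L
R = 0
C(D) = 30 (C(D) = (3 - 1*(-2))*6 = (3 + 2)*6 = 5*6 = 30)
K(E, j) = 25 (K(E, j) = 30 - 1*5 = 30 - 5 = 25)
(T(-1)*f(0, 3))*K(3, R) = (3*(5 - 1*3))*25 = (3*(5 - 3))*25 = (3*2)*25 = 6*25 = 150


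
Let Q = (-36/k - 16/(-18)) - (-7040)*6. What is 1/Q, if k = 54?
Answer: 9/380162 ≈ 2.3674e-5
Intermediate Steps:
Q = 380162/9 (Q = (-36/54 - 16/(-18)) - (-7040)*6 = (-36*1/54 - 16*(-1/18)) - 128*(-330) = (-⅔ + 8/9) + 42240 = 2/9 + 42240 = 380162/9 ≈ 42240.)
1/Q = 1/(380162/9) = 9/380162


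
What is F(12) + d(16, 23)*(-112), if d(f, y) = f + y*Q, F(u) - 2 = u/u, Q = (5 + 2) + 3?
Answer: -27549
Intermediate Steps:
Q = 10 (Q = 7 + 3 = 10)
F(u) = 3 (F(u) = 2 + u/u = 2 + 1 = 3)
d(f, y) = f + 10*y (d(f, y) = f + y*10 = f + 10*y)
F(12) + d(16, 23)*(-112) = 3 + (16 + 10*23)*(-112) = 3 + (16 + 230)*(-112) = 3 + 246*(-112) = 3 - 27552 = -27549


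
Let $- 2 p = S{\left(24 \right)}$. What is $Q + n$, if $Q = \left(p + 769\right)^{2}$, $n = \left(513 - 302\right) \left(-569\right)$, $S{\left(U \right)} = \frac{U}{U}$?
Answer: $\frac{1882133}{4} \approx 4.7053 \cdot 10^{5}$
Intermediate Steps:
$S{\left(U \right)} = 1$
$p = - \frac{1}{2}$ ($p = \left(- \frac{1}{2}\right) 1 = - \frac{1}{2} \approx -0.5$)
$n = -120059$ ($n = 211 \left(-569\right) = -120059$)
$Q = \frac{2362369}{4}$ ($Q = \left(- \frac{1}{2} + 769\right)^{2} = \left(\frac{1537}{2}\right)^{2} = \frac{2362369}{4} \approx 5.9059 \cdot 10^{5}$)
$Q + n = \frac{2362369}{4} - 120059 = \frac{1882133}{4}$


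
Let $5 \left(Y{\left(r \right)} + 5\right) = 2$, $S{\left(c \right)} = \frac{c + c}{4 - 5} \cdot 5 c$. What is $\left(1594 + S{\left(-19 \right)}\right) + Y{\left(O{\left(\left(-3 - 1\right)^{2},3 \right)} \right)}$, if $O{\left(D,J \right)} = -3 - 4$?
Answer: $- \frac{10103}{5} \approx -2020.6$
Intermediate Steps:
$O{\left(D,J \right)} = -7$ ($O{\left(D,J \right)} = -3 - 4 = -7$)
$S{\left(c \right)} = - 10 c^{2}$ ($S{\left(c \right)} = \frac{2 c}{-1} \cdot 5 c = 2 c \left(-1\right) 5 c = - 2 c 5 c = - 10 c c = - 10 c^{2}$)
$Y{\left(r \right)} = - \frac{23}{5}$ ($Y{\left(r \right)} = -5 + \frac{1}{5} \cdot 2 = -5 + \frac{2}{5} = - \frac{23}{5}$)
$\left(1594 + S{\left(-19 \right)}\right) + Y{\left(O{\left(\left(-3 - 1\right)^{2},3 \right)} \right)} = \left(1594 - 10 \left(-19\right)^{2}\right) - \frac{23}{5} = \left(1594 - 3610\right) - \frac{23}{5} = -2016 - \frac{23}{5} = - \frac{10103}{5}$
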